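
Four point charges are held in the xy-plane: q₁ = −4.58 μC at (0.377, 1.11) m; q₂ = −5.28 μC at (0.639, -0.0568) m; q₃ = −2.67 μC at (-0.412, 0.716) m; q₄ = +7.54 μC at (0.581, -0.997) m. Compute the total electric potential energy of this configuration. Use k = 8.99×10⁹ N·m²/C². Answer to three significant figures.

The work to assemble the configuration equals its total potential energy, U = Σ kqᵢqⱼ/rᵢⱼ over all pairs.
Pair separations: r₁₂ = 1.20 m, r₁₃ = 0.882 m, r₁₄ = 2.12 m, r₂₃ = 1.30 m, r₂₄ = 0.942 m, r₃₄ = 1.98 m.
Summing all 6 pair terms gives U = -0.214 J.

-0.214 J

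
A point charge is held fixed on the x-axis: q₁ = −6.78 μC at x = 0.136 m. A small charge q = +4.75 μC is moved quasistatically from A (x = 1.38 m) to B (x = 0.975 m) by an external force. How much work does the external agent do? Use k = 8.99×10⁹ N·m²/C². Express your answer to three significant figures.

For quasistatic motion the external work equals the change in potential energy: W_ext = qΔV = q(V_B − V_A).
At A: distance to the source charge is 1.24 m; V_A = kq₁/r = -4.90×10⁴ V.
At B: distance to the source charge is 0.839 m; V_B = kq₁/r = -7.26×10⁴ V.
ΔV = V_B − V_A = -2.37×10⁴ V.
W_ext = qΔV = (4.75×10⁻⁶ C)(-2.37×10⁴ V) = -0.112 J.

-0.112 J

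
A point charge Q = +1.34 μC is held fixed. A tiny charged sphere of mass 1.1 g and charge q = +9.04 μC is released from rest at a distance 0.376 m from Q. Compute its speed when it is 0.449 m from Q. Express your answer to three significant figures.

Only the electrostatic force acts, so mechanical energy is conserved: ½mv² = U₁ − U₂ = kQq(1/r₁ − 1/r₂).
U₁ − U₂ = (8.99×10⁹ N·m²/C²)(1.34×10⁻⁶ C)(9.04×10⁻⁶ C)(1/0.376 − 1/0.449) = 0.0471 J.
v = √(2·0.0471/1.10×10⁻³) = 9.25 m/s.

9.25 m/s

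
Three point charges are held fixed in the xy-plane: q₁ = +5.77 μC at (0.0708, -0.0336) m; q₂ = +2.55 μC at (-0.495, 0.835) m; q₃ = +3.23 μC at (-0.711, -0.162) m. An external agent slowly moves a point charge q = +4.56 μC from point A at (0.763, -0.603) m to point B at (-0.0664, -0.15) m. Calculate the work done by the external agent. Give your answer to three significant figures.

1.21 J

For quasistatic motion the external work equals the change in potential energy: W_ext = qΔV = q(V_B − V_A).
At A: distances to the source charges are 0.896 m, 1.91 m, 1.54 m; V_A = Σ kqᵢ/rᵢ = 8.87×10⁴ V.
At B: distances to the source charges are 0.180 m, 1.07 m, 0.645 m; V_B = Σ kqᵢ/rᵢ = 3.55×10⁵ V.
ΔV = V_B − V_A = 2.66×10⁵ V.
W_ext = qΔV = (4.56×10⁻⁶ C)(2.66×10⁵ V) = 1.21 J.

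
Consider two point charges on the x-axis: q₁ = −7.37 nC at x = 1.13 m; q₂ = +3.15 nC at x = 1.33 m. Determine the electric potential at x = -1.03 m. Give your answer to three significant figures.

-18.7 V

Electric potential is a scalar, so the contributions from each charge add algebraically: V = Σ kqᵢ/rᵢ.
Distances from the field point to each charge: r₁ = 2.16 m, r₂ = 2.36 m.
V = k[(-7.37×10⁻⁹)/(2.16) + (3.15×10⁻⁹)/(2.36)] = -18.7 V.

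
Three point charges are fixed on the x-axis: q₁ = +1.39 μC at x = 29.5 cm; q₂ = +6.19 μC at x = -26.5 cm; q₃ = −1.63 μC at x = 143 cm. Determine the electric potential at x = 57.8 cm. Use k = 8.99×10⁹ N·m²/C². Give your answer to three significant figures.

9.30×10⁴ V

Electric potential is a scalar, so the contributions from each charge add algebraically: V = Σ kqᵢ/rᵢ.
Distances from the field point to each charge: r₁ = 0.283 m, r₂ = 0.843 m, r₃ = 0.852 m.
V = k[(1.39×10⁻⁶)/(0.283) + (6.19×10⁻⁶)/(0.843) + (-1.63×10⁻⁶)/(0.852)] = 9.30×10⁴ V.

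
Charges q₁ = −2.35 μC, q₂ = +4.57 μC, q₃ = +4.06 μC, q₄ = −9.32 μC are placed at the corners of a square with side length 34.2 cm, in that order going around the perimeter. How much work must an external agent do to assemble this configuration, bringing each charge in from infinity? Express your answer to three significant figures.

The assembly work is the sum of pairwise potential energies, U = Σ_{i<j} kqᵢqⱼ/rᵢⱼ.
The four side pairs have separation 0.342 m and the two diagonal pairs 0.484 m.
Summing all 6 pair terms gives U = -1.18 J.

-1.18 J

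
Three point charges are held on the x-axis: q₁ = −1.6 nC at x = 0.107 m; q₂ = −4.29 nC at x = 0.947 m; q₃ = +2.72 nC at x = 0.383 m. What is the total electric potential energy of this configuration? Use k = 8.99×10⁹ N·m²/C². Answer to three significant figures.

The assembly work is the sum of pairwise potential energies, U = Σ_{i<j} kqᵢqⱼ/rᵢⱼ.
Pair separations: r₁₂ = 0.840 m, r₁₃ = 0.276 m, r₂₃ = 0.564 m.
U = (7.35×10⁻⁸) + (-1.42×10⁻⁷) + (-1.86×10⁻⁷) = -2.54×10⁻⁷ J.

-2.54×10⁻⁷ J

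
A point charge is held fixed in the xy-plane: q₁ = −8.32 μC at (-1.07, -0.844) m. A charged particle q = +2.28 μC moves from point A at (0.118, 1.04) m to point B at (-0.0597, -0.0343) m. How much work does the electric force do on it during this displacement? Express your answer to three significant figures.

0.0551 J

The work done by the electric force is W_field = −ΔU = −q(V_B − V_A) = q(V_A − V_B).
At A: distance to the source charge is 2.23 m; V_A = kq₁/r = -3.36×10⁴ V.
At B: distance to the source charge is 1.29 m; V_B = kq₁/r = -5.78×10⁴ V.
ΔV = V_B − V_A = -2.42×10⁴ V.
W_field = −qΔV = −(2.28×10⁻⁶ C)(-2.42×10⁴ V) = 0.0551 J.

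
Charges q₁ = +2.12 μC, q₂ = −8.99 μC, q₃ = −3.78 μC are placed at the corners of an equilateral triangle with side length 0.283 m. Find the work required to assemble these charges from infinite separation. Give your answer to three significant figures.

The assembly work is the sum of pairwise potential energies, U = Σ_{i<j} kqᵢqⱼ/rᵢⱼ.
All three pair separations equal the side length, 0.283 m.
U = (-0.605) + (-0.255) + (1.08) = 0.220 J.

0.220 J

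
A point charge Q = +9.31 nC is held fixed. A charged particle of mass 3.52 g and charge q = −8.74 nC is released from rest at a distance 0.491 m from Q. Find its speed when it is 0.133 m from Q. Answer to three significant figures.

Only the electrostatic force acts, so mechanical energy is conserved: ½mv² = U₁ − U₂ = kQq(1/r₁ − 1/r₂).
U₁ − U₂ = (8.99×10⁹ N·m²/C²)(9.31×10⁻⁹ C)(-8.74×10⁻⁹ C)(1/0.491 − 1/0.133) = 4.01×10⁻⁶ J.
v = √(2·4.01×10⁻⁶/3.52×10⁻³) = 0.0477 m/s.

0.0477 m/s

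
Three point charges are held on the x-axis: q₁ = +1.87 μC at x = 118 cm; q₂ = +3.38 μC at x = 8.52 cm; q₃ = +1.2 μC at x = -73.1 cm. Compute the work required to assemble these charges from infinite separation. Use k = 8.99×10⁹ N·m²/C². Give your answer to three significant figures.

0.107 J

The assembly work is the sum of pairwise potential energies, U = Σ_{i<j} kqᵢqⱼ/rᵢⱼ.
Pair separations: r₁₂ = 1.09 m, r₁₃ = 1.91 m, r₂₃ = 0.816 m.
U = (0.0519) + (0.0106) + (0.0447) = 0.107 J.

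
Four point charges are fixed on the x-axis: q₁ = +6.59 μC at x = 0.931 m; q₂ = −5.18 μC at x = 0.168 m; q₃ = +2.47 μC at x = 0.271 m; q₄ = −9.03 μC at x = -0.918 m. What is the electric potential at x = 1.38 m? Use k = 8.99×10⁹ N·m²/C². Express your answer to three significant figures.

Electric potential is a scalar, so the contributions from each charge add algebraically: V = Σ kqᵢ/rᵢ.
Distances from the field point to each charge: r₁ = 0.449 m, r₂ = 1.21 m, r₃ = 1.11 m, r₄ = 2.30 m.
V = k[(6.59×10⁻⁶)/(0.449) + (-5.18×10⁻⁶)/(1.21) + (2.47×10⁻⁶)/(1.11) + (-9.03×10⁻⁶)/(2.30)] = 7.82×10⁴ V.

7.82×10⁴ V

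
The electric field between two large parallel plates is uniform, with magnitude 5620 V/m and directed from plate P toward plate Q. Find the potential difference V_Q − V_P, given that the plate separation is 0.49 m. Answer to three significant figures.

-2750 V

In a uniform field, potential decreases in the direction of E: ΔV = −E·d for a displacement d parallel to E.
Going from P to Q is a displacement of 0.49 m along the field, so V_Q − V_P = −Ed = -2750 V.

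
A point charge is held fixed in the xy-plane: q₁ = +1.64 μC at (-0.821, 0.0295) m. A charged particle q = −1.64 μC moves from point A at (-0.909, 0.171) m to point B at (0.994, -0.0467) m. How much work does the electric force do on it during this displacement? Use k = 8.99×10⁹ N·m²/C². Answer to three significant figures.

-0.132 J

The work done by the electric force is W_field = −ΔU = −q(V_B − V_A) = q(V_A − V_B).
At A: distance to the source charge is 0.167 m; V_A = kq₁/r = 8.85×10⁴ V.
At B: distance to the source charge is 1.82 m; V_B = kq₁/r = 8120 V.
ΔV = V_B − V_A = -8.04×10⁴ V.
W_field = −qΔV = −(-1.64×10⁻⁶ C)(-8.04×10⁴ V) = -0.132 J.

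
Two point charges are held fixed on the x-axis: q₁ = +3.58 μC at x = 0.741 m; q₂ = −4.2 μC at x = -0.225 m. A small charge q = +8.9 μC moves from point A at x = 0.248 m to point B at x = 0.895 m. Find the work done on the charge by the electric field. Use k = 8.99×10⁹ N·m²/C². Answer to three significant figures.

The work done by the electric force is W_field = −ΔU = −q(V_B − V_A) = q(V_A − V_B).
At A: distances to the source charges are 0.493 m, 0.473 m; V_A = Σ kqᵢ/rᵢ = -1.45×10⁴ V.
At B: distances to the source charges are 0.154 m, 1.12 m; V_B = Σ kqᵢ/rᵢ = 1.75×10⁵ V.
ΔV = V_B − V_A = 1.90×10⁵ V.
W_field = −qΔV = −(8.90×10⁻⁶ C)(1.90×10⁵ V) = -1.69 J.

-1.69 J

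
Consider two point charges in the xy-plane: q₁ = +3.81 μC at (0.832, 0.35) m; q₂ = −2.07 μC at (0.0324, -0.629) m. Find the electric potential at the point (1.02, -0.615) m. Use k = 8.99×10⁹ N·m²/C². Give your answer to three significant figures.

Electric potential is a scalar, so the contributions from each charge add algebraically: V = Σ kqᵢ/rᵢ.
Distances from the field point to each charge: r₁ = 0.983 m, r₂ = 0.988 m.
V = k[(3.81×10⁻⁶)/(0.983) + (-2.07×10⁻⁶)/(0.988)] = 1.60×10⁴ V.

1.60×10⁴ V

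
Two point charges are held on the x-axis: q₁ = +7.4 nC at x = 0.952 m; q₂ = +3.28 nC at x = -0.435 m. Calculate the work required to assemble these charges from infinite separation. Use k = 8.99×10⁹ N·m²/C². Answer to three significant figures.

1.57×10⁻⁷ J

The work to assemble the configuration equals its total potential energy, U = Σ kqᵢqⱼ/rᵢⱼ over all pairs.
Pair separations: r₁₂ = 1.39 m.
U = (1.57×10⁻⁷) = 1.57×10⁻⁷ J.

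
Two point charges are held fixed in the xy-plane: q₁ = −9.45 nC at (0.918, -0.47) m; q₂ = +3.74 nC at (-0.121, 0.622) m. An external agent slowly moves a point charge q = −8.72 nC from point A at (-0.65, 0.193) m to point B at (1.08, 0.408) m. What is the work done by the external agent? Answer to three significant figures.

For quasistatic motion the external work equals the change in potential energy: W_ext = qΔV = q(V_B − V_A).
At A: distances to the source charges are 1.70 m, 0.681 m; V_A = Σ kqᵢ/rᵢ = -0.537 V.
At B: distances to the source charges are 0.893 m, 1.22 m; V_B = Σ kqᵢ/rᵢ = -67.6 V.
ΔV = V_B − V_A = -67.1 V.
W_ext = qΔV = (-8.72×10⁻⁹ C)(-67.1 V) = 5.85×10⁻⁷ J.

5.85×10⁻⁷ J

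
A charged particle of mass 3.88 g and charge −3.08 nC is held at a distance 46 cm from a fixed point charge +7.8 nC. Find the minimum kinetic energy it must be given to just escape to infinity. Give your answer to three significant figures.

4.70×10⁻⁷ J

To just escape, total mechanical energy must reach zero at infinity: ½mv²_min + U = 0, so ½mv²_min = −U = |kQq|/r.
|U| = |kQq|/r = (8.99×10⁹ N·m²/C²)(7.80×10⁻⁹)(3.08×10⁻⁹)/(0.460) = 4.70×10⁻⁷ J.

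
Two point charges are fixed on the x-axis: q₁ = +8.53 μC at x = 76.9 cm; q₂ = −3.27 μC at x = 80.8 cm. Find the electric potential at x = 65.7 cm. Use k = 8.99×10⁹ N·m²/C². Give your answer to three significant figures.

The total potential is the scalar sum of each charge's contribution, V = Σ kqᵢ/rᵢ.
Distances from the field point to each charge: r₁ = 0.112 m, r₂ = 0.151 m.
V = k[(8.53×10⁻⁶)/(0.112) + (-3.27×10⁻⁶)/(0.151)] = 4.90×10⁵ V.

4.90×10⁵ V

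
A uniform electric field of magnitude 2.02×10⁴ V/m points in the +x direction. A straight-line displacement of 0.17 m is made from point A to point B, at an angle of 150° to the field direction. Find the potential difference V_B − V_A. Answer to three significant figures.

2970 V

Only the component of displacement along E changes the potential: ΔV = −E·d·cosθ.
ΔV = −(2.02×10⁴ V/m)(0.170 m)cos150° = 2970 V.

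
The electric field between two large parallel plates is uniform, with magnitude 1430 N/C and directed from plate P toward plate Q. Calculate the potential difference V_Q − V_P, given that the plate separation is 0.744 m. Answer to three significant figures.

In a uniform field, potential decreases in the direction of E: ΔV = −E·d for a displacement d parallel to E.
Going from P to Q is a displacement of 0.744 m along the field, so V_Q − V_P = −Ed = -1060 V.

-1060 V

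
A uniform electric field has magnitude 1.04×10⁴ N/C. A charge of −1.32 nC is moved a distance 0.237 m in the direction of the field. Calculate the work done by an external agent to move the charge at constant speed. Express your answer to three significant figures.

3.25×10⁻⁶ J

The potential change for a displacement 0.237 m in the direction of the field is ΔV = −Ed = -2460 V.
W_ext = qΔV = 3.25×10⁻⁶ J.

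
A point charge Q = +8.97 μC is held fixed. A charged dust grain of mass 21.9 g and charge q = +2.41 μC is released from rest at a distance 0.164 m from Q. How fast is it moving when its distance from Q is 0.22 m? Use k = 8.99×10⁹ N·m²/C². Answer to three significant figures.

5.25 m/s

Only the electrostatic force acts, so mechanical energy is conserved: ½mv² = U₁ − U₂ = kQq(1/r₁ − 1/r₂).
U₁ − U₂ = (8.99×10⁹ N·m²/C²)(8.97×10⁻⁶ C)(2.41×10⁻⁶ C)(1/0.164 − 1/0.220) = 0.302 J.
v = √(2·0.302/0.0219) = 5.25 m/s.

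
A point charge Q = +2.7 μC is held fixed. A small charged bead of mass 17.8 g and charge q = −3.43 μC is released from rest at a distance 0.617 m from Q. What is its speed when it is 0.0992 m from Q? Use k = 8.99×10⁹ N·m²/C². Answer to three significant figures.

8.90 m/s

Only the electrostatic force acts, so mechanical energy is conserved: ½mv² = U₁ − U₂ = kQq(1/r₁ − 1/r₂).
U₁ − U₂ = (8.99×10⁹ N·m²/C²)(2.70×10⁻⁶ C)(-3.43×10⁻⁶ C)(1/0.617 − 1/0.0992) = 0.704 J.
v = √(2·0.704/0.0178) = 8.90 m/s.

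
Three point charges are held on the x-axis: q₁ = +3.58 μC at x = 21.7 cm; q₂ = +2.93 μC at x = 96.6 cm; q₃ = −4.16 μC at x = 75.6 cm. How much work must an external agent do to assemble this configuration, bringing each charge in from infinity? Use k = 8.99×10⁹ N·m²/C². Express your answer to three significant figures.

The work to assemble the configuration equals its total potential energy, U = Σ kqᵢqⱼ/rᵢⱼ over all pairs.
Pair separations: r₁₂ = 0.749 m, r₁₃ = 0.539 m, r₂₃ = 0.210 m.
U = (0.126) + (-0.248) + (-0.522) = -0.644 J.

-0.644 J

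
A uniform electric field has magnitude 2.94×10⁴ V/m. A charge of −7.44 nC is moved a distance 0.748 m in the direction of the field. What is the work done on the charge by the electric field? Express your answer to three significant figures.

-1.64×10⁻⁴ J

The potential change for a displacement 0.748 m in the direction of the field is ΔV = −Ed = -2.20×10⁴ V.
W_field = −qΔV = -1.64×10⁻⁴ J.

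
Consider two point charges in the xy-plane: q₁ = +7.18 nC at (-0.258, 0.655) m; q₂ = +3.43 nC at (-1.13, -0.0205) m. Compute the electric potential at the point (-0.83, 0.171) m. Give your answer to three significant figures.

Electric potential is a scalar, so the contributions from each charge add algebraically: V = Σ kqᵢ/rᵢ.
Distances from the field point to each charge: r₁ = 0.749 m, r₂ = 0.356 m.
V = k[(7.18×10⁻⁹)/(0.749) + (3.43×10⁻⁹)/(0.356)] = 173 V.

173 V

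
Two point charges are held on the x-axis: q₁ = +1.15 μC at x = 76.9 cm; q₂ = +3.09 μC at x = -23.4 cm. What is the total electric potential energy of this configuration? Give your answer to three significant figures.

0.0319 J

The assembly work is the sum of pairwise potential energies, U = Σ_{i<j} kqᵢqⱼ/rᵢⱼ.
Pair separations: r₁₂ = 1.00 m.
U = (0.0319) = 0.0319 J.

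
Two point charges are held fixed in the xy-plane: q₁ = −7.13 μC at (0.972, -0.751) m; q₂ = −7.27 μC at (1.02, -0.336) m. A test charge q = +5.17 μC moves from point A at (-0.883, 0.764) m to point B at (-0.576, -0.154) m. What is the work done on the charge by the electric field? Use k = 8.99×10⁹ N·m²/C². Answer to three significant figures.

0.118 J

The work done by the electric force is W_field = −ΔU = −q(V_B − V_A) = q(V_A − V_B).
At A: distances to the source charges are 2.40 m, 2.20 m; V_A = Σ kqᵢ/rᵢ = -5.65×10⁴ V.
At B: distances to the source charges are 1.66 m, 1.61 m; V_B = Σ kqᵢ/rᵢ = -7.93×10⁴ V.
ΔV = V_B − V_A = -2.28×10⁴ V.
W_field = −qΔV = −(5.17×10⁻⁶ C)(-2.28×10⁴ V) = 0.118 J.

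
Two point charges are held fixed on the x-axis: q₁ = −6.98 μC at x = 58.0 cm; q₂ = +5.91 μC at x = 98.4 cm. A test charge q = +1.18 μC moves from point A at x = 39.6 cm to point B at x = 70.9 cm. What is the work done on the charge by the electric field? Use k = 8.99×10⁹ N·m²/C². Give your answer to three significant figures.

0.0502 J

The work done by the electric force is W_field = −ΔU = −q(V_B − V_A) = q(V_A − V_B).
At A: distances to the source charges are 0.184 m, 0.588 m; V_A = Σ kqᵢ/rᵢ = -2.51×10⁵ V.
At B: distances to the source charges are 0.129 m, 0.275 m; V_B = Σ kqᵢ/rᵢ = -2.93×10⁵ V.
ΔV = V_B − V_A = -4.26×10⁴ V.
W_field = −qΔV = −(1.18×10⁻⁶ C)(-4.26×10⁴ V) = 0.0502 J.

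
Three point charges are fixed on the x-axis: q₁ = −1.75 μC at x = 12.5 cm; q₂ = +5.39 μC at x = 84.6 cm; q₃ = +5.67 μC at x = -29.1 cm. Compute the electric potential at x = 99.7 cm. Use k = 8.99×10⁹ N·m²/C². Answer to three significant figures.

Electric potential is a scalar, so the contributions from each charge add algebraically: V = Σ kqᵢ/rᵢ.
Distances from the field point to each charge: r₁ = 0.872 m, r₂ = 0.151 m, r₃ = 1.29 m.
V = k[(-1.75×10⁻⁶)/(0.872) + (5.39×10⁻⁶)/(0.151) + (5.67×10⁻⁶)/(1.29)] = 3.42×10⁵ V.

3.42×10⁵ V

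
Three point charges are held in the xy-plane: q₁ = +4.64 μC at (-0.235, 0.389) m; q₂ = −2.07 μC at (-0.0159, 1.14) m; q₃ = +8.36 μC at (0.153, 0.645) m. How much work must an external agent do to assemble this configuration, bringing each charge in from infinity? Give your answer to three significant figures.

0.342 J

The assembly work is the sum of pairwise potential energies, U = Σ_{i<j} kqᵢqⱼ/rᵢⱼ.
Pair separations: r₁₂ = 0.782 m, r₁₃ = 0.465 m, r₂₃ = 0.523 m.
U = (-0.110) + (0.750) + (-0.297) = 0.342 J.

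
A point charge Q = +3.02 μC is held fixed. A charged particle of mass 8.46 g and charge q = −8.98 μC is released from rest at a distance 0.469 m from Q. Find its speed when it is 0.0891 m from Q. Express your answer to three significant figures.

Only the electrostatic force acts, so mechanical energy is conserved: ½mv² = U₁ − U₂ = kQq(1/r₁ − 1/r₂).
U₁ − U₂ = (8.99×10⁹ N·m²/C²)(3.02×10⁻⁶ C)(-8.98×10⁻⁶ C)(1/0.469 − 1/0.0891) = 2.22 J.
v = √(2·2.22/8.46×10⁻³) = 22.9 m/s.

22.9 m/s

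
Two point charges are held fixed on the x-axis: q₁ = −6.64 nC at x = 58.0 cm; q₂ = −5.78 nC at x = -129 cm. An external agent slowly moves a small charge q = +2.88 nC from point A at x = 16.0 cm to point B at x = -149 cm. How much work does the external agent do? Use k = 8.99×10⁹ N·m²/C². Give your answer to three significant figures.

-3.19×10⁻⁷ J

For quasistatic motion the external work equals the change in potential energy: W_ext = qΔV = q(V_B − V_A).
At A: distances to the source charges are 0.420 m, 1.45 m; V_A = Σ kqᵢ/rᵢ = -178 V.
At B: distances to the source charges are 2.07 m, 0.200 m; V_B = Σ kqᵢ/rᵢ = -289 V.
ΔV = V_B − V_A = -111 V.
W_ext = qΔV = (2.88×10⁻⁹ C)(-111 V) = -3.19×10⁻⁷ J.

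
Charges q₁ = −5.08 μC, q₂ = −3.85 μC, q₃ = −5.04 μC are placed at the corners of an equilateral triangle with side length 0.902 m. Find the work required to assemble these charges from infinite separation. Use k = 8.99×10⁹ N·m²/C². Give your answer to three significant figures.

The assembly work is the sum of pairwise potential energies, U = Σ_{i<j} kqᵢqⱼ/rᵢⱼ.
All three pair separations equal the side length, 0.902 m.
U = (0.195) + (0.255) + (0.193) = 0.644 J.

0.644 J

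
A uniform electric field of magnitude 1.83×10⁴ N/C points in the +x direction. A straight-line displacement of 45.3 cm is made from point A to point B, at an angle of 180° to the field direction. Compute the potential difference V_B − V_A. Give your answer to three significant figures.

8290 V

Only the component of displacement along E changes the potential: ΔV = −E·d·cosθ.
ΔV = −(1.83×10⁴ V/m)(0.453 m)cos180° = 8290 V.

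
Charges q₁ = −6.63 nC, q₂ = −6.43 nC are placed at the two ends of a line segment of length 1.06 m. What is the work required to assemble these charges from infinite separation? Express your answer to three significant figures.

3.62×10⁻⁷ J

The work to assemble the configuration equals its total potential energy, U = Σ kqᵢqⱼ/rᵢⱼ over all pairs.
The separation is r = 1.06 m.
U = (3.62×10⁻⁷) = 3.62×10⁻⁷ J.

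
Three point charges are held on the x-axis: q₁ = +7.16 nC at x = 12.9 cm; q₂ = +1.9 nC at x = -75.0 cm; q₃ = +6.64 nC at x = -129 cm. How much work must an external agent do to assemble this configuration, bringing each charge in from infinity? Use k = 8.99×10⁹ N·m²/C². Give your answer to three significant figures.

6.50×10⁻⁷ J

The assembly work is the sum of pairwise potential energies, U = Σ_{i<j} kqᵢqⱼ/rᵢⱼ.
Pair separations: r₁₂ = 0.879 m, r₁₃ = 1.42 m, r₂₃ = 0.540 m.
U = (1.39×10⁻⁷) + (3.01×10⁻⁷) + (2.10×10⁻⁷) = 6.50×10⁻⁷ J.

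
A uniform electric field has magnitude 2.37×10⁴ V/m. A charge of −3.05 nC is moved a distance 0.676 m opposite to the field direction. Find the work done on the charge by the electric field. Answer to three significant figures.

4.89×10⁻⁵ J

The potential change for a displacement 0.676 m opposite to the field direction is ΔV = +Ed = 1.60×10⁴ V.
W_field = −qΔV = 4.89×10⁻⁵ J.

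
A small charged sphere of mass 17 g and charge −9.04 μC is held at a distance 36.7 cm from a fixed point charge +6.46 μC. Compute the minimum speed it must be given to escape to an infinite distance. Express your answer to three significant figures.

13.0 m/s

To just escape, total mechanical energy must reach zero at infinity: ½mv²_min + U = 0, so ½mv²_min = −U = |kQq|/r.
|U| = |kQq|/r = (8.99×10⁹ N·m²/C²)(6.46×10⁻⁶)(9.04×10⁻⁶)/(0.367) = 1.43 J.
v_min = √(2|U|/m) = √(2·1.43/0.0170) = 13.0 m/s.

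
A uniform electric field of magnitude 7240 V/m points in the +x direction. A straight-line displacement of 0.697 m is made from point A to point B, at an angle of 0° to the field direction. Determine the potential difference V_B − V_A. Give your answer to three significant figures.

-5050 V

Only the component of displacement along E changes the potential: ΔV = −E·d·cosθ.
ΔV = −(7240 V/m)(0.697 m)cos0° = -5050 V.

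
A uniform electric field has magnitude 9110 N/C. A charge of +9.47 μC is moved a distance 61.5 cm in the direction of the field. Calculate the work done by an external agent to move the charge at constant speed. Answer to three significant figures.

-0.0531 J

The potential change for a displacement 61.5 cm in the direction of the field is ΔV = −Ed = -5600 V.
W_ext = qΔV = -0.0531 J.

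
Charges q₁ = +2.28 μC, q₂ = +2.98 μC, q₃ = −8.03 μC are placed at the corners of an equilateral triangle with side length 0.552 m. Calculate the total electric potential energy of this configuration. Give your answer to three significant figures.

The assembly work is the sum of pairwise potential energies, U = Σ_{i<j} kqᵢqⱼ/rᵢⱼ.
All three pair separations equal the side length, 0.552 m.
U = (0.111) + (-0.298) + (-0.390) = -0.577 J.

-0.577 J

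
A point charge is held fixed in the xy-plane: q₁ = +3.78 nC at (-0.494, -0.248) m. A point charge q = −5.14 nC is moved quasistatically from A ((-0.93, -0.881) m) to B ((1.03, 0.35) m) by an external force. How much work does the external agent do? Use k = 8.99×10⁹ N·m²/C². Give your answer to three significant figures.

1.21×10⁻⁷ J

For quasistatic motion the external work equals the change in potential energy: W_ext = qΔV = q(V_B − V_A).
At A: distance to the source charge is 0.769 m; V_A = kq₁/r = 44.2 V.
At B: distance to the source charge is 1.64 m; V_B = kq₁/r = 20.8 V.
ΔV = V_B − V_A = -23.5 V.
W_ext = qΔV = (-5.14×10⁻⁹ C)(-23.5 V) = 1.21×10⁻⁷ J.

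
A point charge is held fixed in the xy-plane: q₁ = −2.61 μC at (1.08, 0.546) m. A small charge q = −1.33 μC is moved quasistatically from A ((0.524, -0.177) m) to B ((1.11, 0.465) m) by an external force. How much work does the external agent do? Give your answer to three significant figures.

0.327 J

For quasistatic motion the external work equals the change in potential energy: W_ext = qΔV = q(V_B − V_A).
At A: distance to the source charge is 0.912 m; V_A = kq₁/r = -2.57×10⁴ V.
At B: distance to the source charge is 0.0864 m; V_B = kq₁/r = -2.72×10⁵ V.
ΔV = V_B − V_A = -2.46×10⁵ V.
W_ext = qΔV = (-1.33×10⁻⁶ C)(-2.46×10⁵ V) = 0.327 J.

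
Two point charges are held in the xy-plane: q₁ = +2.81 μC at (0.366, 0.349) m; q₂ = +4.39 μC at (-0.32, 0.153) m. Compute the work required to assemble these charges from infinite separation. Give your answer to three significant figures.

0.155 J

The work to assemble the configuration equals its total potential energy, U = Σ kqᵢqⱼ/rᵢⱼ over all pairs.
Pair separations: r₁₂ = 0.713 m.
U = (0.155) = 0.155 J.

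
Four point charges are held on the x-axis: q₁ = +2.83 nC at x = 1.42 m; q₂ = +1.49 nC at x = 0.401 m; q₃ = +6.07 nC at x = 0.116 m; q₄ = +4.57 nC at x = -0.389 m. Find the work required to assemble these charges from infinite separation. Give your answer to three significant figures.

The assembly work is the sum of pairwise potential energies, U = Σ_{i<j} kqᵢqⱼ/rᵢⱼ.
Pair separations: r₁₂ = 1.02 m, r₁₃ = 1.30 m, r₁₄ = 1.81 m, r₂₃ = 0.285 m, r₂₄ = 0.790 m, r₃₄ = 0.505 m.
Summing all 6 pair terms gives U = 1.08×10⁻⁶ J.

1.08×10⁻⁶ J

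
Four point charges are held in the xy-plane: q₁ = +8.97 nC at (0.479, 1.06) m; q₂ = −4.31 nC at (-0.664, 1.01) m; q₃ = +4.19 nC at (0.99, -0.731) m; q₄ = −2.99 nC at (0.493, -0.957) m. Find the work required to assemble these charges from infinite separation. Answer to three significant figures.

The assembly work is the sum of pairwise potential energies, U = Σ_{i<j} kqᵢqⱼ/rᵢⱼ.
Pair separations: r₁₂ = 1.14 m, r₁₃ = 1.86 m, r₁₄ = 2.02 m, r₂₃ = 2.40 m, r₂₄ = 2.28 m, r₃₄ = 0.546 m.
Summing all 6 pair terms gives U = -4.65×10⁻⁷ J.

-4.65×10⁻⁷ J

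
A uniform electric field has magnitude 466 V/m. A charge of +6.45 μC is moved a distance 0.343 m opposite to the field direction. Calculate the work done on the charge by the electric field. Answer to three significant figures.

The potential change for a displacement 0.343 m opposite to the field direction is ΔV = +Ed = 160 V.
W_field = −qΔV = -1.03×10⁻³ J.

-1.03×10⁻³ J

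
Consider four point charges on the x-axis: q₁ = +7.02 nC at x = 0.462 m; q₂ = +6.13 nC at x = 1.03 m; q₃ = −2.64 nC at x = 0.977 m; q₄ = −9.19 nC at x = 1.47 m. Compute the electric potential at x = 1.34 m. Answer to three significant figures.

The total potential is the scalar sum of each charge's contribution, V = Σ kqᵢ/rᵢ.
Distances from the field point to each charge: r₁ = 0.878 m, r₂ = 0.310 m, r₃ = 0.363 m, r₄ = 0.130 m.
V = k[(7.02×10⁻⁹)/(0.878) + (6.13×10⁻⁹)/(0.310) + (-2.64×10⁻⁹)/(0.363) + (-9.19×10⁻⁹)/(0.130)] = -451 V.

-451 V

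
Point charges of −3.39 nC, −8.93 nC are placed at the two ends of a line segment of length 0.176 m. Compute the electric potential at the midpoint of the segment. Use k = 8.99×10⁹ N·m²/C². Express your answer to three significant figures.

Electric potential is a scalar, so the contributions from each charge add algebraically: V = Σ kqᵢ/rᵢ.
Each charge is 0.0880 m from the midpoint.
V = k[(-3.39×10⁻⁹)/(0.0880) + (-8.93×10⁻⁹)/(0.0880)] = -1260 V.

-1260 V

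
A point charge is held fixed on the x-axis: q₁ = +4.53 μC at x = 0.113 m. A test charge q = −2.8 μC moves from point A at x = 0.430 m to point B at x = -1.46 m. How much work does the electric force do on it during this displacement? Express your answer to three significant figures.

The work done by the electric force is W_field = −ΔU = −q(V_B − V_A) = q(V_A − V_B).
At A: distance to the source charge is 0.317 m; V_A = kq₁/r = 1.28×10⁵ V.
At B: distance to the source charge is 1.57 m; V_B = kq₁/r = 2.59×10⁴ V.
ΔV = V_B − V_A = -1.03×10⁵ V.
W_field = −qΔV = −(-2.80×10⁻⁶ C)(-1.03×10⁵ V) = -0.287 J.

-0.287 J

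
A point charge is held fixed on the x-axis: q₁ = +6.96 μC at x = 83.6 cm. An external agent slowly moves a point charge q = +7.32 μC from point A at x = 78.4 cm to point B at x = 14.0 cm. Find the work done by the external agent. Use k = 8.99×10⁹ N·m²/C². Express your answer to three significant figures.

For quasistatic motion the external work equals the change in potential energy: W_ext = qΔV = q(V_B − V_A).
At A: distance to the source charge is 0.0520 m; V_A = kq₁/r = 1.20×10⁶ V.
At B: distance to the source charge is 0.696 m; V_B = kq₁/r = 8.99×10⁴ V.
ΔV = V_B − V_A = -1.11×10⁶ V.
W_ext = qΔV = (7.32×10⁻⁶ C)(-1.11×10⁶ V) = -8.15 J.

-8.15 J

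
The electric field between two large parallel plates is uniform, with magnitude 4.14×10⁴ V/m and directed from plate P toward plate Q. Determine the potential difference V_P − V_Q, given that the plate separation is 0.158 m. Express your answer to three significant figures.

In a uniform field, potential decreases in the direction of E: ΔV = −E·d for a displacement d parallel to E.
Going from Q to P is a displacement of 0.158 m opposite to the field, so V_P − V_Q = +Ed = 6540 V.

6540 V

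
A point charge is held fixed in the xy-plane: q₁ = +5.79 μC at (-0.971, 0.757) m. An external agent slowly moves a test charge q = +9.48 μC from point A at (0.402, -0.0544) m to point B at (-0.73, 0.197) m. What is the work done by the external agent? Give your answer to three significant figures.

For quasistatic motion the external work equals the change in potential energy: W_ext = qΔV = q(V_B − V_A).
At A: distance to the source charge is 1.59 m; V_A = kq₁/r = 3.26×10⁴ V.
At B: distance to the source charge is 0.610 m; V_B = kq₁/r = 8.54×10⁴ V.
ΔV = V_B − V_A = 5.27×10⁴ V.
W_ext = qΔV = (9.48×10⁻⁶ C)(5.27×10⁴ V) = 0.500 J.

0.500 J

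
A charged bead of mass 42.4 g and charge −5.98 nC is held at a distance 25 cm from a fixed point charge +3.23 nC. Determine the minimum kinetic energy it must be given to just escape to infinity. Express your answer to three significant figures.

To just escape, total mechanical energy must reach zero at infinity: ½mv²_min + U = 0, so ½mv²_min = −U = |kQq|/r.
|U| = |kQq|/r = (8.99×10⁹ N·m²/C²)(3.23×10⁻⁹)(5.98×10⁻⁹)/(0.250) = 6.95×10⁻⁷ J.

6.95×10⁻⁷ J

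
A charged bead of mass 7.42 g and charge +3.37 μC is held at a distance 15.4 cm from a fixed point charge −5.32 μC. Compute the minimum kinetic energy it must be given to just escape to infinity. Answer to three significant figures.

1.05 J

To just escape, total mechanical energy must reach zero at infinity: ½mv²_min + U = 0, so ½mv²_min = −U = |kQq|/r.
|U| = |kQq|/r = (8.99×10⁹ N·m²/C²)(5.32×10⁻⁶)(3.37×10⁻⁶)/(0.154) = 1.05 J.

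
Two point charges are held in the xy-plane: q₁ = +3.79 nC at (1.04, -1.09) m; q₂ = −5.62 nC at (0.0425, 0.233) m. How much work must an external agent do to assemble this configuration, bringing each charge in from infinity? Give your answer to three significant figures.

-1.16×10⁻⁷ J

The assembly work is the sum of pairwise potential energies, U = Σ_{i<j} kqᵢqⱼ/rᵢⱼ.
Pair separations: r₁₂ = 1.66 m.
U = (-1.16×10⁻⁷) = -1.16×10⁻⁷ J.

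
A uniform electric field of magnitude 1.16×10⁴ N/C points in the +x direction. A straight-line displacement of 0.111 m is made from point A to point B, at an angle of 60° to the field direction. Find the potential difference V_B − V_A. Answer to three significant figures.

Only the component of displacement along E changes the potential: ΔV = −E·d·cosθ.
ΔV = −(1.16×10⁴ V/m)(0.111 m)cos60° = -644 V.

-644 V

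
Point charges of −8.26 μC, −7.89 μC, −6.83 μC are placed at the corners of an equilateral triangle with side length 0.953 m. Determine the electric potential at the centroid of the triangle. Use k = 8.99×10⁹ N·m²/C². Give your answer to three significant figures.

The total potential is the scalar sum of each charge's contribution, V = Σ kqᵢ/rᵢ.
The distance from each vertex to the centroid is a/√3 = 0.550 m.
V = k[(-8.26×10⁻⁶)/(0.550) + (-7.89×10⁻⁶)/(0.550) + (-6.83×10⁻⁶)/(0.550)] = -3.75×10⁵ V.

-3.75×10⁵ V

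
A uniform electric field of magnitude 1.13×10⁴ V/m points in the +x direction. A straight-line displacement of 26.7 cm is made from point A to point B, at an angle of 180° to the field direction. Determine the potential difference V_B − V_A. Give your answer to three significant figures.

3020 V

Only the component of displacement along E changes the potential: ΔV = −E·d·cosθ.
ΔV = −(1.13×10⁴ V/m)(0.267 m)cos180° = 3020 V.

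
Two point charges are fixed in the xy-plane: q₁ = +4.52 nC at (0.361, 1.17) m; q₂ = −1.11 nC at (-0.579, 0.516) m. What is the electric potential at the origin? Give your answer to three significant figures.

20.3 V

Electric potential is a scalar, so the contributions from each charge add algebraically: V = Σ kqᵢ/rᵢ.
Distances from the field point to each charge: r₁ = 1.22 m, r₂ = 0.776 m.
V = k[(4.52×10⁻⁹)/(1.22) + (-1.11×10⁻⁹)/(0.776)] = 20.3 V.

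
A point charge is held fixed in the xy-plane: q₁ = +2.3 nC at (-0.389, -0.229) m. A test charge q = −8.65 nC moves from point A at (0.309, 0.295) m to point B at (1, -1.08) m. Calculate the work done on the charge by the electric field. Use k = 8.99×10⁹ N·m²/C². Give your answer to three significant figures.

-9.51×10⁻⁸ J

The work done by the electric force is W_field = −ΔU = −q(V_B − V_A) = q(V_A − V_B).
At A: distance to the source charge is 0.873 m; V_A = kq₁/r = 23.7 V.
At B: distance to the source charge is 1.63 m; V_B = kq₁/r = 12.7 V.
ΔV = V_B − V_A = -11.0 V.
W_field = −qΔV = −(-8.65×10⁻⁹ C)(-11.0 V) = -9.51×10⁻⁸ J.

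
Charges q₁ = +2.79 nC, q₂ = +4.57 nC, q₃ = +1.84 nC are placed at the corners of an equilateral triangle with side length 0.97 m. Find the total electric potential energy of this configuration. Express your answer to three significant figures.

The work to assemble the configuration equals its total potential energy, U = Σ kqᵢqⱼ/rᵢⱼ over all pairs.
All three pair separations equal the side length, 0.970 m.
U = (1.18×10⁻⁷) + (4.76×10⁻⁸) + (7.79×10⁻⁸) = 2.44×10⁻⁷ J.

2.44×10⁻⁷ J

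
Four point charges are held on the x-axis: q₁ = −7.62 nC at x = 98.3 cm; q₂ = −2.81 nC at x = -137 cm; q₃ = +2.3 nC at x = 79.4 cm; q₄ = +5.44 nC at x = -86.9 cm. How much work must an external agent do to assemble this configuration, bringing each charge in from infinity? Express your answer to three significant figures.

The work to assemble the configuration equals its total potential energy, U = Σ kqᵢqⱼ/rᵢⱼ over all pairs.
Pair separations: r₁₂ = 2.35 m, r₁₃ = 0.189 m, r₁₄ = 1.85 m, r₂₃ = 2.16 m, r₂₄ = 0.501 m, r₃₄ = 1.66 m.
Summing all 6 pair terms gives U = -1.19×10⁻⁶ J.

-1.19×10⁻⁶ J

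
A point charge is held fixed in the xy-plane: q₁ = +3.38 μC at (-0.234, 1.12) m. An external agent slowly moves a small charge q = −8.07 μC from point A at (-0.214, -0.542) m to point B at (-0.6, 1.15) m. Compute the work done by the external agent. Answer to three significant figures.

-0.520 J

For quasistatic motion the external work equals the change in potential energy: W_ext = qΔV = q(V_B − V_A).
At A: distance to the source charge is 1.66 m; V_A = kq₁/r = 1.83×10⁴ V.
At B: distance to the source charge is 0.367 m; V_B = kq₁/r = 8.27×10⁴ V.
ΔV = V_B − V_A = 6.45×10⁴ V.
W_ext = qΔV = (-8.07×10⁻⁶ C)(6.45×10⁴ V) = -0.520 J.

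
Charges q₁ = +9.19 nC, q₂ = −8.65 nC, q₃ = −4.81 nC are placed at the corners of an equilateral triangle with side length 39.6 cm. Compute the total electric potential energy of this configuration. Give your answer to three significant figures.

The assembly work is the sum of pairwise potential energies, U = Σ_{i<j} kqᵢqⱼ/rᵢⱼ.
All three pair separations equal the side length, 0.396 m.
U = (-1.80×10⁻⁶) + (-1.00×10⁻⁶) + (9.45×10⁻⁷) = -1.86×10⁻⁶ J.

-1.86×10⁻⁶ J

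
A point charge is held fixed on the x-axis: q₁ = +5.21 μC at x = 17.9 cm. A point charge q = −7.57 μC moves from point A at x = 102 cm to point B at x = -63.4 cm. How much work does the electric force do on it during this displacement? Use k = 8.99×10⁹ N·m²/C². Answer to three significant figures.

The work done by the electric force is W_field = −ΔU = −q(V_B − V_A) = q(V_A − V_B).
At A: distance to the source charge is 0.841 m; V_A = kq₁/r = 5.57×10⁴ V.
At B: distance to the source charge is 0.813 m; V_B = kq₁/r = 5.76×10⁴ V.
ΔV = V_B − V_A = 1920 V.
W_field = −qΔV = −(-7.57×10⁻⁶ C)(1920 V) = 0.0145 J.

0.0145 J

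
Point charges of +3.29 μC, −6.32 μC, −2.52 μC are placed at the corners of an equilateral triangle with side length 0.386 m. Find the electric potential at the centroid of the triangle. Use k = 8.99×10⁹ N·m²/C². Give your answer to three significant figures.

-2.24×10⁵ V

The total potential is the scalar sum of each charge's contribution, V = Σ kqᵢ/rᵢ.
The distance from each vertex to the centroid is a/√3 = 0.223 m.
V = k[(3.29×10⁻⁶)/(0.223) + (-6.32×10⁻⁶)/(0.223) + (-2.52×10⁻⁶)/(0.223)] = -2.24×10⁵ V.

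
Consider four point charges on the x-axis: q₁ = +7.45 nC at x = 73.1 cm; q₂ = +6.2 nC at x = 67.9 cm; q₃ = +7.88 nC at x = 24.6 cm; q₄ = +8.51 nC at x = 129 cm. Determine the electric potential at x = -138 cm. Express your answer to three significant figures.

Electric potential is a scalar, so the contributions from each charge add algebraically: V = Σ kqᵢ/rᵢ.
Distances from the field point to each charge: r₁ = 2.11 m, r₂ = 2.06 m, r₃ = 1.63 m, r₄ = 2.67 m.
V = k[(7.45×10⁻⁹)/(2.11) + (6.20×10⁻⁹)/(2.06) + (7.88×10⁻⁹)/(1.63) + (8.51×10⁻⁹)/(2.67)] = 131 V.

131 V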